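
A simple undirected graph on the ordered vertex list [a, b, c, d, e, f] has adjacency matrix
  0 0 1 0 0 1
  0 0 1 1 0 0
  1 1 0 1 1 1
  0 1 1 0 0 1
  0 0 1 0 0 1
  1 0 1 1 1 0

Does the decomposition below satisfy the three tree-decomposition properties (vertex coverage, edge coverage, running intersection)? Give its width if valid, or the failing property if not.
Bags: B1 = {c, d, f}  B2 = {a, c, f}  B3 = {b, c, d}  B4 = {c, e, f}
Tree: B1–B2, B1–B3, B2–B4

Checking the three conditions: (i) the bags cover all of {a, b, c, d, e, f}; (ii) for each edge, some bag contains both endpoints; (iii) the bags containing any fixed vertex form a subtree. All hold, so the decomposition is valid with width 3 − 1 = 2.

Yes; width 2.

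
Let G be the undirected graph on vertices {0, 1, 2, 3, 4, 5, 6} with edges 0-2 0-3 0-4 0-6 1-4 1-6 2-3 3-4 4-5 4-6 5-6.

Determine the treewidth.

2

A width-2 tree decomposition is:
Bags: B1 = {1, 4, 6}  B2 = {0, 4, 6}  B3 = {0, 3, 4}  B4 = {4, 5, 6}  B5 = {0, 2, 3}
Tree: B1–B2, B2–B3, B1–B4, B3–B5
Every bag has size at most 3, so the width is 3 − 1 = 2 and tw(G) ≤ 2. On the other hand G contains the 3-clique {0, 2, 3}. A clique must lie in a single bag of any decomposition, so no decomposition can have width below 2. The upper and lower bounds meet at 2, so that is the treewidth.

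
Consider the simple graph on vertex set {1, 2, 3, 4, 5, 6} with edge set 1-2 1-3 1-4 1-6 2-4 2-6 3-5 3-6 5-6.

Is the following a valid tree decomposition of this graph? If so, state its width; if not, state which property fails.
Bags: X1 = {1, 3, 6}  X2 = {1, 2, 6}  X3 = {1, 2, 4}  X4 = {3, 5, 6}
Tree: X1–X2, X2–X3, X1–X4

Vertex coverage: the bags together contain {1, 2, 3, 4, 5, 6}, the full vertex set. Edge coverage: each edge of G has both endpoints in at least one bag. Running intersection: for every vertex, the bags containing it form a connected subtree. All three properties hold, so this is a valid tree decomposition of width max|bag| − 1 = 2, and hence tw(G) ≤ 2.

Yes; width 2.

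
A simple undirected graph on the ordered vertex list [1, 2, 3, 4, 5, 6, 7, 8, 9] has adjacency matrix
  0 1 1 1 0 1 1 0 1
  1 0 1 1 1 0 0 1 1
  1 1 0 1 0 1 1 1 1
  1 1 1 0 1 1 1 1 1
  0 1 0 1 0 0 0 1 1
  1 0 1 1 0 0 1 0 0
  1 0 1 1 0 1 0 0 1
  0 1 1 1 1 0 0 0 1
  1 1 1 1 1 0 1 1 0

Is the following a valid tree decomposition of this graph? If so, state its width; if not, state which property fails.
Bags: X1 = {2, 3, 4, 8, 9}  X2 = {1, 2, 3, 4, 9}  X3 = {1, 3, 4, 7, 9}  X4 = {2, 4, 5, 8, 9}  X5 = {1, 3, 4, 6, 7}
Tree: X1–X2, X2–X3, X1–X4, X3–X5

Vertex coverage: the bags together contain {1, 2, 3, 4, 5, 6, 7, 8, 9}, the full vertex set. Edge coverage: each edge of G has both endpoints in at least one bag. Running intersection: for every vertex, the bags containing it form a connected subtree. All three properties hold, so this is a valid tree decomposition of width max|bag| − 1 = 4, and hence tw(G) ≤ 4.

Yes; width 4.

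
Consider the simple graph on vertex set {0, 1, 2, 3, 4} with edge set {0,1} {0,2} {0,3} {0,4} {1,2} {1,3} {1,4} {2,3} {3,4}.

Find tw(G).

3

A width-3 tree decomposition is:
Bags: B1 = {0, 1, 3, 4}  B2 = {0, 1, 2, 3}
Tree: B1–B2
Every bag has size at most 4, so the width is 4 − 1 = 3 and tw(G) ≤ 3. On the other hand G contains the 4-clique {0, 1, 2, 3}. A clique must lie in a single bag of any decomposition, so no decomposition can have width below 3. Combining the bounds, tw(G) = 3.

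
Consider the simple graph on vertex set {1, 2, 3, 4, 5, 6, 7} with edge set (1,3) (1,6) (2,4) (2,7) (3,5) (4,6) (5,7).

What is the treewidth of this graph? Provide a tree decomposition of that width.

Every bag has size at most 3, so the width is 3 − 1 = 2 and tw(G) ≤ 2. The edges 5–7–2–4–6–1–3–5 form a cycle, so G is not a tree and its treewidth is at least 2. Therefore the treewidth is 2.

Treewidth 2.
One such decomposition:
Bags: B1 = {2, 5, 7}  B2 = {2, 4, 5}  B3 = {4, 5, 6}  B4 = {1, 5, 6}  B5 = {1, 3, 5}
Tree: B1–B2, B2–B3, B3–B4, B4–B5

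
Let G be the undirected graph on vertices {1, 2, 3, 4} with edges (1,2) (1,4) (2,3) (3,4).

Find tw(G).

2

A width-2 tree decomposition is:
Bags: B1 = {1, 2, 3}  B2 = {1, 3, 4}
Tree: B1–B2
Every bag has size at most 3, so the width is 3 − 1 = 2 and tw(G) ≤ 2. Since 1–2–3–4–1 is a cycle in G, G is not acyclic. Forests are exactly the graphs of treewidth ≤ 1, so tw(G) ≥ 2. Combining the bounds, tw(G) = 2.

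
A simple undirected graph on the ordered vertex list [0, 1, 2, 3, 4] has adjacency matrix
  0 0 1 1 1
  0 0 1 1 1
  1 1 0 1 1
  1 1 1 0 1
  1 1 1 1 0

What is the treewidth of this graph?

A width-3 tree decomposition is:
Bags: B1 = {1, 2, 3, 4}  B2 = {0, 2, 3, 4}
Tree: B1–B2
Each bag holds 4 vertices, so the decomposition has width 3, which upper-bounds the treewidth. For the lower bound, the 4 vertices {0, 2, 3, 4} are pairwise adjacent, and any tree decomposition puts a clique entirely inside one bag — forcing width ≥ 3. The upper and lower bounds meet at 3, so that is the treewidth.

3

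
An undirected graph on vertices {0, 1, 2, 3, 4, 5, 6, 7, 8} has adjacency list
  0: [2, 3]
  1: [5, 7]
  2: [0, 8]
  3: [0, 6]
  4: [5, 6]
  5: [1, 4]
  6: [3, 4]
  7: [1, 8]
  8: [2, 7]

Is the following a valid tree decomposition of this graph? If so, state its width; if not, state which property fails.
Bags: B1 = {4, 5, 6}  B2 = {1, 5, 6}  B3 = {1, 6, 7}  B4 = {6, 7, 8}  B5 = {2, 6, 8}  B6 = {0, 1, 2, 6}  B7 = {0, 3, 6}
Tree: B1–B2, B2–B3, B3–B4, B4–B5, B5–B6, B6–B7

No — bags containing vertex 1 are not connected in the tree.

A tree decomposition must satisfy three properties: every vertex lies in some bag; for every edge, both endpoints lie together in some bag; and for every vertex, the bags containing it form a connected subtree. Here bags containing vertex 1 are not connected in the tree, so the decomposition is invalid.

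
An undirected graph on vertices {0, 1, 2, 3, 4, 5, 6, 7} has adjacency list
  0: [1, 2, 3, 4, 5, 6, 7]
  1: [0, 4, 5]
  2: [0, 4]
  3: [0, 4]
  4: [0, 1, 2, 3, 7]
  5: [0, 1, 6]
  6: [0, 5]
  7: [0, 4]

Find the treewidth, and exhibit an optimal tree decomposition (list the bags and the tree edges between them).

The largest bag has 3 vertices, giving width 2; this decomposition certifies tw(G) ≤ 2. For the lower bound, the 3 vertices {0, 1, 4} are pairwise adjacent, and any tree decomposition puts a clique entirely inside one bag — forcing width ≥ 2. Combining the bounds, tw(G) = 2.

Treewidth 2.
One optimal decomposition is:
Bags: B1 = {0, 1, 4}  B2 = {0, 1, 5}  B3 = {0, 3, 4}  B4 = {0, 4, 7}  B5 = {0, 2, 4}  B6 = {0, 5, 6}
Tree: B1–B2, B1–B3, B1–B4, B1–B5, B2–B6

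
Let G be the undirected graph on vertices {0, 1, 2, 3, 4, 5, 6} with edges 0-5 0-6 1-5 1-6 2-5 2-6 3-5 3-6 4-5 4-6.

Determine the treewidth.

2

A width-2 tree decomposition is:
Bags: B1 = {1, 5, 6}  B2 = {3, 5, 6}  B3 = {2, 5, 6}  B4 = {0, 5, 6}  B5 = {4, 5, 6}
Tree: B1–B2, B2–B3, B3–B4, B4–B5
Every bag has size at most 3, so the width is 3 − 1 = 2 and tw(G) ≤ 2. Since 5–1–6–3–5 is a cycle in G, G is not acyclic. Forests are exactly the graphs of treewidth ≤ 1, so tw(G) ≥ 2. The upper and lower bounds meet at 2, so that is the treewidth.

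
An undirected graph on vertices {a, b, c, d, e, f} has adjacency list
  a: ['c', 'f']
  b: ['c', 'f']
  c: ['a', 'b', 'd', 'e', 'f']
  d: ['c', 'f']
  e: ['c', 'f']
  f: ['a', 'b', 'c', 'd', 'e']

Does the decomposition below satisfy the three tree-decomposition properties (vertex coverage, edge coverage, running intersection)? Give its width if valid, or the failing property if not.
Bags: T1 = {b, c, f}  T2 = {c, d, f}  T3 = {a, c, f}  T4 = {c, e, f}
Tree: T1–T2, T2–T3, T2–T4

Every vertex of G appears in some bag (union = {a, b, c, d, e, f}); every edge is covered by a bag; and for each vertex v the set of bags containing v is connected in the bag tree. The decomposition is therefore valid. The largest bag has 3 vertices, so the width is 2.

Yes; width 2.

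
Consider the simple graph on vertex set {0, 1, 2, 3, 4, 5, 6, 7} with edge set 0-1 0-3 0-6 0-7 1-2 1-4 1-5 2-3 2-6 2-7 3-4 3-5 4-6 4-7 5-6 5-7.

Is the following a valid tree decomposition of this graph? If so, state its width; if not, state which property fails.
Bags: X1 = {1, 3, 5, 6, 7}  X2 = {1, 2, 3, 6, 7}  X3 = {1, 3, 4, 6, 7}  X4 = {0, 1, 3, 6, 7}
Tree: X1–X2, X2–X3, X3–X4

Yes; width 4.

Vertex coverage: the bags together contain {0, 1, 2, 3, 4, 5, 6, 7}, the full vertex set. Edge coverage: each edge of G has both endpoints in at least one bag. Running intersection: for every vertex, the bags containing it form a connected subtree. All three properties hold, so this is a valid tree decomposition of width max|bag| − 1 = 4, and hence tw(G) ≤ 4.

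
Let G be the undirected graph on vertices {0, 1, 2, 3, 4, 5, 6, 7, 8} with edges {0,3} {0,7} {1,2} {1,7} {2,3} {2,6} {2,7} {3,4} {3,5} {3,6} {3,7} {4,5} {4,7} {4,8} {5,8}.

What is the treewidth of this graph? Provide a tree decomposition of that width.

Treewidth 2.
One such decomposition:
Bags: B1 = {0, 3, 7}  B2 = {2, 3, 7}  B3 = {3, 4, 7}  B4 = {2, 3, 6}  B5 = {3, 4, 5}  B6 = {4, 5, 8}  B7 = {1, 2, 7}
Tree: B1–B2, B1–B3, B2–B4, B3–B5, B5–B6, B2–B7

Each bag holds 3 vertices, so the decomposition has width 2, which upper-bounds the treewidth. On the other hand G contains the 3-clique {4, 5, 8}. A clique must lie in a single bag of any decomposition, so no decomposition can have width below 2. The upper and lower bounds meet at 2, so that is the treewidth.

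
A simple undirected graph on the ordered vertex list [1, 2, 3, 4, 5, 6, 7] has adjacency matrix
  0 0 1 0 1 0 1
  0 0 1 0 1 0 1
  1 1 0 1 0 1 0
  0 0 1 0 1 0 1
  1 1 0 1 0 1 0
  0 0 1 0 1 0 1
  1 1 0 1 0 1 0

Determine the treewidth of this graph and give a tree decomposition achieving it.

Treewidth 3.
One optimal decomposition is:
Bags: B1 = {3, 4, 5, 7}  B2 = {1, 3, 5, 7}  B3 = {3, 5, 6, 7}  B4 = {2, 3, 5, 7}
Tree: B1–B2, B2–B3, B3–B4

Every bag has size at most 4, so the width is 4 − 1 = 3 and tw(G) ≤ 3. For the lower bound: the 4 vertex sets {4,7}, {1,5}, {3}, {6} are disjoint, each induces a connected subgraph, and every pair is joined by at least one edge of G. Contracting each set to a single vertex therefore yields K_{4} as a minor, and since treewidth is minor-monotone, tw(G) ≥ tw(K_{4}) = 3. Combining the bounds, tw(G) = 3.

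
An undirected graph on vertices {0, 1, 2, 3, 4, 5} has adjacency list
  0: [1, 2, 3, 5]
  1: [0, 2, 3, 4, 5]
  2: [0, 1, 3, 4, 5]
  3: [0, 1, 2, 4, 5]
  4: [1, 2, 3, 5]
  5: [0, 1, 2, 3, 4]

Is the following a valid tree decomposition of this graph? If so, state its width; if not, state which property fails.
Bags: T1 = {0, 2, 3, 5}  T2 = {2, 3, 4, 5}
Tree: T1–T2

A tree decomposition must satisfy three properties: every vertex lies in some bag; for every edge, both endpoints lie together in some bag; and for every vertex, the bags containing it form a connected subtree. Here vertex 1 appears in no bag, so the decomposition is invalid.

No — vertex 1 appears in no bag.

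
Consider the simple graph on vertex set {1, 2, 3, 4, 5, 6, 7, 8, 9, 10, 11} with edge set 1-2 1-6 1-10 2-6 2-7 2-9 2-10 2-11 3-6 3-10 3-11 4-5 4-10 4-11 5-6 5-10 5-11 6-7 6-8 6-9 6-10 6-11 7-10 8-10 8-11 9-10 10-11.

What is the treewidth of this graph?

A width-3 tree decomposition is:
Bags: B1 = {5, 6, 10, 11}  B2 = {4, 5, 10, 11}  B3 = {3, 6, 10, 11}  B4 = {6, 8, 10, 11}  B5 = {2, 6, 10, 11}  B6 = {2, 6, 7, 10}  B7 = {1, 2, 6, 10}  B8 = {2, 6, 9, 10}
Tree: B1–B2, B1–B3, B3–B4, B1–B5, B5–B6, B6–B7, B7–B8
The largest bag has 4 vertices, giving width 3; this decomposition certifies tw(G) ≤ 3. For the lower bound, the 4 vertices {4, 5, 10, 11} are pairwise adjacent, and any tree decomposition puts a clique entirely inside one bag — forcing width ≥ 3. Combining the bounds, tw(G) = 3.

3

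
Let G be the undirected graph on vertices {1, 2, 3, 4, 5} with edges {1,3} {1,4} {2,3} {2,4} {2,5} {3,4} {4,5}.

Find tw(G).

A width-2 tree decomposition is:
Bags: B1 = {1, 3, 4}  B2 = {2, 3, 4}  B3 = {2, 4, 5}
Tree: B1–B2, B2–B3
Each bag holds 3 vertices, so the decomposition has width 2, which upper-bounds the treewidth. Conversely, {1, 3, 4} is a clique of size 3, and the vertices of any clique must share a bag in every tree decomposition; so some bag has ≥ 3 vertices and tw(G) ≥ 2. The upper and lower bounds meet at 2, so that is the treewidth.

2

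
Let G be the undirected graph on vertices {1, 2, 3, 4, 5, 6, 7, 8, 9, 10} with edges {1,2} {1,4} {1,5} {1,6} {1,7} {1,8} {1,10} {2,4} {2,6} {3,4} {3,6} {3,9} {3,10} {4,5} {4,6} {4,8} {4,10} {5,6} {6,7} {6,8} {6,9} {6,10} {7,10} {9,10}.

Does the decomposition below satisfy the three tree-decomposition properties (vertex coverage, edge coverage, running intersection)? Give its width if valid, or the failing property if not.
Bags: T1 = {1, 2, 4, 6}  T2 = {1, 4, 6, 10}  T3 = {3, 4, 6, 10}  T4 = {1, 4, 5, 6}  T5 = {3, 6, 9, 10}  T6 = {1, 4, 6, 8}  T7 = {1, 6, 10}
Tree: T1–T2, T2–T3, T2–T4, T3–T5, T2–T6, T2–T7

A tree decomposition must satisfy three properties: every vertex lies in some bag; for every edge, both endpoints lie together in some bag; and for every vertex, the bags containing it form a connected subtree. Here vertex 7 appears in no bag, so the decomposition is invalid.

No — vertex 7 appears in no bag.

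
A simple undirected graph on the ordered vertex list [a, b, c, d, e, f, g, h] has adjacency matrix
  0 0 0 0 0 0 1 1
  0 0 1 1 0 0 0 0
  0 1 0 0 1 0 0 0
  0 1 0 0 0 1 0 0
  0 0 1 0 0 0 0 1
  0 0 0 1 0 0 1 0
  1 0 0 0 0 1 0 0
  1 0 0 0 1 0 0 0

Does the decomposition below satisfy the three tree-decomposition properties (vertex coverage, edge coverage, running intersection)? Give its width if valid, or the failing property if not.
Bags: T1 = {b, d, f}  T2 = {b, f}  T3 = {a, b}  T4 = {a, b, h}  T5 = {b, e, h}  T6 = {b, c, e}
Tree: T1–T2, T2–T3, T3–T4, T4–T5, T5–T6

No — vertex g appears in no bag.

A tree decomposition must satisfy three properties: every vertex lies in some bag; for every edge, both endpoints lie together in some bag; and for every vertex, the bags containing it form a connected subtree. Here vertex g appears in no bag, so the decomposition is invalid.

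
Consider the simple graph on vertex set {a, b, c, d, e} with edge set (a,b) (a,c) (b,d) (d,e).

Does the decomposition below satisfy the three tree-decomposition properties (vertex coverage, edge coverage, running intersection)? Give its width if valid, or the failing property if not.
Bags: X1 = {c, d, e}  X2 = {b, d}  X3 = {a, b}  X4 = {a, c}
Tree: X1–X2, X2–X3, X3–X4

No — bags containing vertex c are not connected in the tree.

A tree decomposition must satisfy three properties: every vertex lies in some bag; for every edge, both endpoints lie together in some bag; and for every vertex, the bags containing it form a connected subtree. Here bags containing vertex c are not connected in the tree, so the decomposition is invalid.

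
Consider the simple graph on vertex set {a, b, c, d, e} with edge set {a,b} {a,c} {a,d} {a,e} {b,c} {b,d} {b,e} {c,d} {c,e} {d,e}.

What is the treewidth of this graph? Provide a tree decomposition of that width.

A single bag containing all 5 vertices is trivially a valid decomposition of width 4. On the other hand G contains the 5-clique {a, b, c, d, e}. A clique must lie in a single bag of any decomposition, so no decomposition can have width below 4. The upper and lower bounds meet at 4, so that is the treewidth.

Treewidth 4.
Bags: B1 = {a, b, c, d, e}
Tree: (single bag)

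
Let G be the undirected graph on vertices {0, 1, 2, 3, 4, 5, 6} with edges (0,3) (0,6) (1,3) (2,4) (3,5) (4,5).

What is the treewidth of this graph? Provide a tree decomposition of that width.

Treewidth 1.
One such decomposition:
Bags: B1 = {2, 4}  B2 = {4, 5}  B3 = {3, 5}  B4 = {0, 3}  B5 = {0, 6}  B6 = {1, 3}
Tree: B1–B2, B2–B3, B3–B4, B4–B5, B3–B6

Each bag holds 2 vertices, so the decomposition has width 1, which upper-bounds the treewidth. Since G has at least one edge (e.g. 2–4), it is not an edgeless graph, so tw(G) ≥ 1. Therefore the treewidth is 1.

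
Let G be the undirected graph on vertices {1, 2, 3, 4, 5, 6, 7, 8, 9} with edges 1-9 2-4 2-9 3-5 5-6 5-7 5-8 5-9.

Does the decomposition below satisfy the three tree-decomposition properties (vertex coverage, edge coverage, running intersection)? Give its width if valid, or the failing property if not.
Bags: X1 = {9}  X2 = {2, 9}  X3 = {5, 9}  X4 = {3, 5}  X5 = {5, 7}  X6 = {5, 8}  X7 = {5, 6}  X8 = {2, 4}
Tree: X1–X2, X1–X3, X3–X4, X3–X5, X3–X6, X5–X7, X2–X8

A tree decomposition must satisfy three properties: every vertex lies in some bag; for every edge, both endpoints lie together in some bag; and for every vertex, the bags containing it form a connected subtree. Here vertex 1 appears in no bag, so the decomposition is invalid.

No — vertex 1 appears in no bag.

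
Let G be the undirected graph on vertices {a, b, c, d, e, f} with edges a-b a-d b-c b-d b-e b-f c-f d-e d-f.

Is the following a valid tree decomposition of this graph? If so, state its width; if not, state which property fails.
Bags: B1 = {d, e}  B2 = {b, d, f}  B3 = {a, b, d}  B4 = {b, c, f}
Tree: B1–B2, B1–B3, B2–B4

No — edge (b,e) lies in no bag.

A tree decomposition must satisfy three properties: every vertex lies in some bag; for every edge, both endpoints lie together in some bag; and for every vertex, the bags containing it form a connected subtree. Here edge (b,e) lies in no bag, so the decomposition is invalid.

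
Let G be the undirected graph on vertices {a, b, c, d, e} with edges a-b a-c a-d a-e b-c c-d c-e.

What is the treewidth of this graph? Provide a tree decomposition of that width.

The largest bag has 3 vertices, giving width 2; this decomposition certifies tw(G) ≤ 2. For the lower bound, the 3 vertices {a, c, d} are pairwise adjacent, and any tree decomposition puts a clique entirely inside one bag — forcing width ≥ 2. Therefore the treewidth is 2.

Treewidth 2.
One optimal decomposition is:
Bags: B1 = {a, b, c}  B2 = {a, c, e}  B3 = {a, c, d}
Tree: B1–B2, B2–B3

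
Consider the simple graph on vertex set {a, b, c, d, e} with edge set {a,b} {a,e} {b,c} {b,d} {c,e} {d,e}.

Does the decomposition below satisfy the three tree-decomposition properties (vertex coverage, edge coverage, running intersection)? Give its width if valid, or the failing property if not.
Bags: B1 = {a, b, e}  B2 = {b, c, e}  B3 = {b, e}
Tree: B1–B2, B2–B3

No — vertex d appears in no bag.

A tree decomposition must satisfy three properties: every vertex lies in some bag; for every edge, both endpoints lie together in some bag; and for every vertex, the bags containing it form a connected subtree. Here vertex d appears in no bag, so the decomposition is invalid.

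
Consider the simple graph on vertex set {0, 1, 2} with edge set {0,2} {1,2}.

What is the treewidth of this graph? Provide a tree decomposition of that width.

Every bag has size at most 2, so the width is 2 − 1 = 1 and tw(G) ≤ 1. Any graph with an edge has treewidth ≥ 1, and G has the edge 2–1. Therefore the treewidth is 1.

Treewidth 1.
Bags: B1 = {1, 2}  B2 = {0, 2}
Tree: B1–B2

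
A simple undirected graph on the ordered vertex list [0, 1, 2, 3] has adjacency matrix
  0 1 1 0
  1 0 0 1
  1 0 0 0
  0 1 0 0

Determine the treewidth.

1

A width-1 tree decomposition is:
Bags: B1 = {0, 2}  B2 = {0, 1}  B3 = {1, 3}
Tree: B1–B2, B2–B3
Every bag has size at most 2, so the width is 2 − 1 = 1 and tw(G) ≤ 1. Any graph with an edge has treewidth ≥ 1, and G has the edge 0–2. The upper and lower bounds meet at 1, so that is the treewidth.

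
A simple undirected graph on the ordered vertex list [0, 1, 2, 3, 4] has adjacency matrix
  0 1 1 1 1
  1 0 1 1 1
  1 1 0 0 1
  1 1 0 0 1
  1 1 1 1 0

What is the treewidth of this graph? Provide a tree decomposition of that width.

Treewidth 3.
One optimal decomposition is:
Bags: B1 = {0, 1, 3, 4}  B2 = {0, 1, 2, 4}
Tree: B1–B2

Every bag has size at most 4, so the width is 4 − 1 = 3 and tw(G) ≤ 3. For the lower bound, the 4 vertices {0, 1, 2, 4} are pairwise adjacent, and any tree decomposition puts a clique entirely inside one bag — forcing width ≥ 3. Hence tw(G) = 3 exactly.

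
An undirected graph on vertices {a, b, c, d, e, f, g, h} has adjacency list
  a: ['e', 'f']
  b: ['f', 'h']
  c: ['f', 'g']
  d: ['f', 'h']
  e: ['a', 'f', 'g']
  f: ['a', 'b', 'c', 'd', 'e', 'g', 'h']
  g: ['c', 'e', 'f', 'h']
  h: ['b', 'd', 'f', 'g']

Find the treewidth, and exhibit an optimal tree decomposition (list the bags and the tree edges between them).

Treewidth 2.
Bags: B1 = {b, f, h}  B2 = {f, g, h}  B3 = {e, f, g}  B4 = {d, f, h}  B5 = {c, f, g}  B6 = {a, e, f}
Tree: B1–B2, B2–B3, B2–B4, B2–B5, B3–B6

Each bag holds 3 vertices, so the decomposition has width 2, which upper-bounds the treewidth. Conversely, {d, f, h} is a clique of size 3, and the vertices of any clique must share a bag in every tree decomposition; so some bag has ≥ 3 vertices and tw(G) ≥ 2. Therefore the treewidth is 2.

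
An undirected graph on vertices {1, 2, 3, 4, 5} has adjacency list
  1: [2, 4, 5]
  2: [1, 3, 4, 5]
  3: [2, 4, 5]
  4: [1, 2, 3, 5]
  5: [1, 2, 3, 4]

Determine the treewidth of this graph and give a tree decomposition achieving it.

Treewidth 3.
One optimal decomposition is:
Bags: B1 = {1, 2, 4, 5}  B2 = {2, 3, 4, 5}
Tree: B1–B2

The largest bag has 4 vertices, giving width 3; this decomposition certifies tw(G) ≤ 3. Conversely, {1, 2, 4, 5} is a clique of size 4, and the vertices of any clique must share a bag in every tree decomposition; so some bag has ≥ 4 vertices and tw(G) ≥ 3. Hence tw(G) = 3 exactly.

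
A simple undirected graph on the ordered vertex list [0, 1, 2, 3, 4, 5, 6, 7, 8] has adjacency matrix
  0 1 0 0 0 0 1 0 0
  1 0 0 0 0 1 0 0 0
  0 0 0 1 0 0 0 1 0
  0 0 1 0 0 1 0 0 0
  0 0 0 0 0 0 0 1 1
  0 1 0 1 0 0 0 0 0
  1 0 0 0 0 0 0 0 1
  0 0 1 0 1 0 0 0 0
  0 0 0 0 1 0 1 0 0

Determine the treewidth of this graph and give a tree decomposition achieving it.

Treewidth 2.
Bags: B1 = {2, 3, 5}  B2 = {2, 5, 7}  B3 = {4, 5, 7}  B4 = {4, 5, 8}  B5 = {5, 6, 8}  B6 = {0, 5, 6}  B7 = {0, 1, 5}
Tree: B1–B2, B2–B3, B3–B4, B4–B5, B5–B6, B6–B7

Each bag holds 3 vertices, so the decomposition has width 2, which upper-bounds the treewidth. The edges 5–3–2–7–4–8–6–0–1–5 form a cycle, so G is not a tree and its treewidth is at least 2. Hence tw(G) = 2 exactly.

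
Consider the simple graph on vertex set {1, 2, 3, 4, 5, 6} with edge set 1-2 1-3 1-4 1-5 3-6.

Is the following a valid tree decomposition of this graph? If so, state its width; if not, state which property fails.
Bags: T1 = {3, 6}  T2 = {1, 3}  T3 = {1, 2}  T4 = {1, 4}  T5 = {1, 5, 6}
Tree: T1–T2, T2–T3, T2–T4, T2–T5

No — bags containing vertex 6 are not connected in the tree.

A tree decomposition must satisfy three properties: every vertex lies in some bag; for every edge, both endpoints lie together in some bag; and for every vertex, the bags containing it form a connected subtree. Here bags containing vertex 6 are not connected in the tree, so the decomposition is invalid.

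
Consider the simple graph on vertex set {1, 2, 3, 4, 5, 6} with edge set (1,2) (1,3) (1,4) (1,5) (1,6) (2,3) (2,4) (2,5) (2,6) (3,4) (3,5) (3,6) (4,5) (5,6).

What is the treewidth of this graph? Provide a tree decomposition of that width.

The largest bag has 5 vertices, giving width 4; this decomposition certifies tw(G) ≤ 4. Conversely, {1, 2, 3, 4, 5} is a clique of size 5, and the vertices of any clique must share a bag in every tree decomposition; so some bag has ≥ 5 vertices and tw(G) ≥ 4. Combining the bounds, tw(G) = 4.

Treewidth 4.
One such decomposition:
Bags: B1 = {1, 2, 3, 5, 6}  B2 = {1, 2, 3, 4, 5}
Tree: B1–B2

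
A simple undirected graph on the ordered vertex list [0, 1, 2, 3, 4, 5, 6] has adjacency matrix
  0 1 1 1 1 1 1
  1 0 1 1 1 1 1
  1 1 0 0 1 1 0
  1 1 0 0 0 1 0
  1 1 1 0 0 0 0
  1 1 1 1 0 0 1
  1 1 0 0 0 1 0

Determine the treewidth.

3

A width-3 tree decomposition is:
Bags: B1 = {0, 1, 5, 6}  B2 = {0, 1, 2, 5}  B3 = {0, 1, 2, 4}  B4 = {0, 1, 3, 5}
Tree: B1–B2, B2–B3, B2–B4
Each bag holds 4 vertices, so the decomposition has width 3, which upper-bounds the treewidth. On the other hand G contains the 4-clique {0, 1, 2, 4}. A clique must lie in a single bag of any decomposition, so no decomposition can have width below 3. The upper and lower bounds meet at 3, so that is the treewidth.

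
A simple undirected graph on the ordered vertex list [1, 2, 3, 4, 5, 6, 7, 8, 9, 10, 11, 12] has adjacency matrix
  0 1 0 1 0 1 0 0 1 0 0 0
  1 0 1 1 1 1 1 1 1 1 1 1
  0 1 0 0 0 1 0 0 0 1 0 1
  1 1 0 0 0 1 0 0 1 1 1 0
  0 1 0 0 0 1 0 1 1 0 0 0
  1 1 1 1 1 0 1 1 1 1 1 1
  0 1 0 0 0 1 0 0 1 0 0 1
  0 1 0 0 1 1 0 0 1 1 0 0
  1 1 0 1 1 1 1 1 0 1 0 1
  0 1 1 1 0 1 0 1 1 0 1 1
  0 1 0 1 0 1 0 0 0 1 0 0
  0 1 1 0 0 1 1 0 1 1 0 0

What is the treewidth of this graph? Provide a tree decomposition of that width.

Treewidth 4.
Bags: B1 = {2, 6, 9, 10, 12}  B2 = {2, 3, 6, 10, 12}  B3 = {2, 6, 7, 9, 12}  B4 = {2, 6, 8, 9, 10}  B5 = {2, 5, 6, 8, 9}  B6 = {2, 4, 6, 9, 10}  B7 = {1, 2, 4, 6, 9}  B8 = {2, 4, 6, 10, 11}
Tree: B1–B2, B1–B3, B1–B4, B4–B5, B1–B6, B6–B7, B6–B8

The largest bag has 5 vertices, giving width 4; this decomposition certifies tw(G) ≤ 4. On the other hand G contains the 5-clique {2, 4, 6, 10, 11}. A clique must lie in a single bag of any decomposition, so no decomposition can have width below 4. Hence tw(G) = 4 exactly.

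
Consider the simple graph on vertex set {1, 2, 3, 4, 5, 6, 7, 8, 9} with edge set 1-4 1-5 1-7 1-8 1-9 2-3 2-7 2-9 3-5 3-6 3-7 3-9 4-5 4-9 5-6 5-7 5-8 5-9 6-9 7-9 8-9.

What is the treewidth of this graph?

3

A width-3 tree decomposition is:
Bags: B1 = {1, 5, 8, 9}  B2 = {1, 5, 7, 9}  B3 = {3, 5, 7, 9}  B4 = {2, 3, 7, 9}  B5 = {1, 4, 5, 9}  B6 = {3, 5, 6, 9}
Tree: B1–B2, B2–B3, B3–B4, B1–B5, B3–B6
Every bag has size at most 4, so the width is 4 − 1 = 3 and tw(G) ≤ 3. On the other hand G contains the 4-clique {2, 3, 7, 9}. A clique must lie in a single bag of any decomposition, so no decomposition can have width below 3. Therefore the treewidth is 3.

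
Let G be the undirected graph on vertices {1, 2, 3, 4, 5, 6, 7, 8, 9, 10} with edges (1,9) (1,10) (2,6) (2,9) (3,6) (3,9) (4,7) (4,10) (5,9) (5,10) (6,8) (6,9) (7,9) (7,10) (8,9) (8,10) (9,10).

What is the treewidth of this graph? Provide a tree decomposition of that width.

Treewidth 2.
Bags: B1 = {8, 9, 10}  B2 = {7, 9, 10}  B3 = {6, 8, 9}  B4 = {3, 6, 9}  B5 = {4, 7, 10}  B6 = {1, 9, 10}  B7 = {2, 6, 9}  B8 = {5, 9, 10}
Tree: B1–B2, B1–B3, B3–B4, B2–B5, B1–B6, B4–B7, B6–B8

The largest bag has 3 vertices, giving width 2; this decomposition certifies tw(G) ≤ 2. On the other hand G contains the 3-clique {8, 9, 10}. A clique must lie in a single bag of any decomposition, so no decomposition can have width below 2. Therefore the treewidth is 2.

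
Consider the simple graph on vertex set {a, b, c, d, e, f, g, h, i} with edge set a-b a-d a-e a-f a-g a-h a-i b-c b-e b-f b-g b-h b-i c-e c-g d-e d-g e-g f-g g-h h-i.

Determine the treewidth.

A width-3 tree decomposition is:
Bags: B1 = {a, b, f, g}  B2 = {a, b, g, h}  B3 = {a, b, h, i}  B4 = {a, b, e, g}  B5 = {a, d, e, g}  B6 = {b, c, e, g}
Tree: B1–B2, B2–B3, B1–B4, B4–B5, B4–B6
Each bag holds 4 vertices, so the decomposition has width 3, which upper-bounds the treewidth. On the other hand G contains the 4-clique {a, d, e, g}. A clique must lie in a single bag of any decomposition, so no decomposition can have width below 3. Hence tw(G) = 3 exactly.

3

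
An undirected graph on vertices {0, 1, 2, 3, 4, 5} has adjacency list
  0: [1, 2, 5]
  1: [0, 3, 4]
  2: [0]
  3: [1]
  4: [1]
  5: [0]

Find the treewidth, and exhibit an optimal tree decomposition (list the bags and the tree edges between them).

Treewidth 1.
Bags: B1 = {0, 5}  B2 = {0, 1}  B3 = {1, 3}  B4 = {0, 2}  B5 = {1, 4}
Tree: B1–B2, B2–B3, B2–B4, B3–B5

Every bag has size at most 2, so the width is 2 − 1 = 1 and tw(G) ≤ 1. Since G has at least one edge (e.g. 5–0), it is not an edgeless graph, so tw(G) ≥ 1. Therefore the treewidth is 1.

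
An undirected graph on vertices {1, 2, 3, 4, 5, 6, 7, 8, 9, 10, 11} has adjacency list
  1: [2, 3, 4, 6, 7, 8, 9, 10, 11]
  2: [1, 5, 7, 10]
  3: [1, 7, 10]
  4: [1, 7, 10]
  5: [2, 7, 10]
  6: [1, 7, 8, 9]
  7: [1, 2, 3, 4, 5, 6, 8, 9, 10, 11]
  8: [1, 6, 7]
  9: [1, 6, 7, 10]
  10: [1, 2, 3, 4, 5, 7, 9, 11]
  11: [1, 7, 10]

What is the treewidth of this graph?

3

A width-3 tree decomposition is:
Bags: B1 = {1, 2, 7, 10}  B2 = {1, 7, 10, 11}  B3 = {1, 3, 7, 10}  B4 = {2, 5, 7, 10}  B5 = {1, 7, 9, 10}  B6 = {1, 6, 7, 9}  B7 = {1, 4, 7, 10}  B8 = {1, 6, 7, 8}
Tree: B1–B2, B2–B3, B1–B4, B2–B5, B5–B6, B1–B7, B6–B8
The largest bag has 4 vertices, giving width 3; this decomposition certifies tw(G) ≤ 3. For the lower bound, the 4 vertices {1, 6, 7, 8} are pairwise adjacent, and any tree decomposition puts a clique entirely inside one bag — forcing width ≥ 3. Hence tw(G) = 3 exactly.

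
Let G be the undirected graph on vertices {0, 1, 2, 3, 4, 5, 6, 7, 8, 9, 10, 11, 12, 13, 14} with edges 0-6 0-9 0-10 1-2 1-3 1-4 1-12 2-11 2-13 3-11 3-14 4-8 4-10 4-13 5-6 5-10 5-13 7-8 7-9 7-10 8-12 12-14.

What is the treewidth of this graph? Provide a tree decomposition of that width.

Each bag holds 4 vertices, so the decomposition has width 3, which upper-bounds the treewidth. For the lower bound: the 4 vertex sets {3,11,14}, {12}, {1}, {2,4,8,13} are disjoint, each induces a connected subgraph, and every pair is joined by at least one edge of G. Contracting each set to a single vertex therefore yields K_{4} as a minor, and since treewidth is minor-monotone, tw(G) ≥ tw(K_{4}) = 3. Combining the bounds, tw(G) = 3.

Treewidth 3.
One optimal decomposition is:
Bags: B1 = {3, 11, 12, 14}  B2 = {1, 3, 11, 12}  B3 = {1, 2, 11, 12}  B4 = {1, 2, 8, 12}  B5 = {1, 2, 4, 8}  B6 = {2, 4, 8, 13}  B7 = {4, 7, 8, 13}  B8 = {4, 7, 10, 13}  B9 = {5, 7, 10, 13}  B10 = {5, 7, 9, 10}  B11 = {0, 5, 9, 10}  B12 = {0, 5, 6, 9}
Tree: B1–B2, B2–B3, B3–B4, B4–B5, B5–B6, B6–B7, B7–B8, B8–B9, B9–B10, B10–B11, B11–B12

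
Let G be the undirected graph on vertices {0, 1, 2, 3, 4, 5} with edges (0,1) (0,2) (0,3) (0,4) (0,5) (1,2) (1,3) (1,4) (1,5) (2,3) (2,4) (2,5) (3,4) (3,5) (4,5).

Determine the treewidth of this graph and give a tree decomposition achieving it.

With just one bag of size 6, the width is 6 − 1 = 5, so tw(G) ≤ 5. On the other hand G contains the 6-clique {0, 1, 2, 3, 4, 5}. A clique must lie in a single bag of any decomposition, so no decomposition can have width below 5. The upper and lower bounds meet at 5, so that is the treewidth.

Treewidth 5.
One optimal decomposition is:
Bags: B1 = {0, 1, 2, 3, 4, 5}
Tree: (single bag)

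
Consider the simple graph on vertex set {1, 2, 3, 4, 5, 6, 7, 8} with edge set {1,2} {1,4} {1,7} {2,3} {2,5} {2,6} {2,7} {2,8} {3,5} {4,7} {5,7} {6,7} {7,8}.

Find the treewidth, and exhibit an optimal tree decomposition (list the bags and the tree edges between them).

The largest bag has 3 vertices, giving width 2; this decomposition certifies tw(G) ≤ 2. Conversely, {2, 3, 5} is a clique of size 3, and the vertices of any clique must share a bag in every tree decomposition; so some bag has ≥ 3 vertices and tw(G) ≥ 2. Therefore the treewidth is 2.

Treewidth 2.
Bags: B1 = {2, 5, 7}  B2 = {2, 6, 7}  B3 = {1, 2, 7}  B4 = {2, 3, 5}  B5 = {2, 7, 8}  B6 = {1, 4, 7}
Tree: B1–B2, B2–B3, B1–B4, B3–B5, B3–B6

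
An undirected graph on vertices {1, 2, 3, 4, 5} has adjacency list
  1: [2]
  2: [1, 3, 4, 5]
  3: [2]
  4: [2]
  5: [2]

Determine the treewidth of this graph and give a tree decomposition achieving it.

Each bag holds 2 vertices, so the decomposition has width 1, which upper-bounds the treewidth. Any graph with an edge has treewidth ≥ 1, and G has the edge 3–2. Hence tw(G) = 1 exactly.

Treewidth 1.
One optimal decomposition is:
Bags: B1 = {2, 3}  B2 = {2, 4}  B3 = {2, 5}  B4 = {1, 2}
Tree: B1–B2, B1–B3, B2–B4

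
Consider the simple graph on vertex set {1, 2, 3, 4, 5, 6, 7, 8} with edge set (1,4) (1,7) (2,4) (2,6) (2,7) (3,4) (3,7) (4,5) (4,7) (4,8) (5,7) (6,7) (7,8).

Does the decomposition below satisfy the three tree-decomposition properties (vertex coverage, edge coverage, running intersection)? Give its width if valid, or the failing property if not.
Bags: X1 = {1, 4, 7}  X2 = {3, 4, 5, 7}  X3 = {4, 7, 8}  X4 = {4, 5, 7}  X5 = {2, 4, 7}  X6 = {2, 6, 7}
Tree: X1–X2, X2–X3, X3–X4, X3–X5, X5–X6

A tree decomposition must satisfy three properties: every vertex lies in some bag; for every edge, both endpoints lie together in some bag; and for every vertex, the bags containing it form a connected subtree. Here bags containing vertex 5 are not connected in the tree, so the decomposition is invalid.

No — bags containing vertex 5 are not connected in the tree.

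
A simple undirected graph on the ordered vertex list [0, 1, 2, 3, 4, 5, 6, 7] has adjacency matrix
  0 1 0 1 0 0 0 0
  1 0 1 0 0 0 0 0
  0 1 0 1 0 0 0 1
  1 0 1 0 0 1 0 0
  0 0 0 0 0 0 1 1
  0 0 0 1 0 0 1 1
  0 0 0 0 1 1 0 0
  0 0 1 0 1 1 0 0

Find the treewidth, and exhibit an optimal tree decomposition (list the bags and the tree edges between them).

Treewidth 2.
One optimal decomposition is:
Bags: B1 = {0, 1, 3}  B2 = {1, 2, 3}  B3 = {2, 3, 5}  B4 = {2, 5, 7}  B5 = {5, 6, 7}  B6 = {4, 6, 7}
Tree: B1–B2, B2–B3, B3–B4, B4–B5, B5–B6

The largest bag has 3 vertices, giving width 2; this decomposition certifies tw(G) ≤ 2. The edges 0–1–2–3–0 form a cycle, so G is not a tree and its treewidth is at least 2. Combining the bounds, tw(G) = 2.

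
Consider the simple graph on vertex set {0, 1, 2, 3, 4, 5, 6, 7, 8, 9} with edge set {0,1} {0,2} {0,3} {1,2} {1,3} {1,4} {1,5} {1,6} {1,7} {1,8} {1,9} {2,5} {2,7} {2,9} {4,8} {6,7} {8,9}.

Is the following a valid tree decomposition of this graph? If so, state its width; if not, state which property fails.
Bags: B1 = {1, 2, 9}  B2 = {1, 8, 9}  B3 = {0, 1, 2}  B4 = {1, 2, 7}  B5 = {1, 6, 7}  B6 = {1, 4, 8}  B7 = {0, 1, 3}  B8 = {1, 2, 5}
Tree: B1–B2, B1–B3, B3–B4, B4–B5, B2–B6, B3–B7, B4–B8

Yes; width 2.

Every vertex of G appears in some bag (union = {0, 1, 2, 3, 4, 5, 6, 7, 8, 9}); every edge is covered by a bag; and for each vertex v the set of bags containing v is connected in the bag tree. The decomposition is therefore valid. The largest bag has 3 vertices, so the width is 2.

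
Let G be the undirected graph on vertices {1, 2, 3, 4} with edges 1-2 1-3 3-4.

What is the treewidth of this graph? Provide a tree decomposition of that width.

Treewidth 1.
Bags: B1 = {1, 2}  B2 = {1, 3}  B3 = {3, 4}
Tree: B1–B2, B2–B3

Each bag holds 2 vertices, so the decomposition has width 1, which upper-bounds the treewidth. G has an edge, so its treewidth is at least 1. The upper and lower bounds meet at 1, so that is the treewidth.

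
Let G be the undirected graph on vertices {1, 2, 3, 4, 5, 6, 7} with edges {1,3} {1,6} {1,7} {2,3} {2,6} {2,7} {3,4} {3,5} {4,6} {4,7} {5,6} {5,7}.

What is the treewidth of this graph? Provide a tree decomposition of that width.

Every bag has size at most 4, so the width is 4 − 1 = 3 and tw(G) ≤ 3. For the lower bound: the 4 vertex sets {1,7}, {5,6}, {3}, {4} are disjoint, each induces a connected subgraph, and every pair is joined by at least one edge of G. Contracting each set to a single vertex therefore yields K_{4} as a minor, and since treewidth is minor-monotone, tw(G) ≥ tw(K_{4}) = 3. Hence tw(G) = 3 exactly.

Treewidth 3.
Bags: B1 = {1, 3, 6, 7}  B2 = {3, 5, 6, 7}  B3 = {3, 4, 6, 7}  B4 = {2, 3, 6, 7}
Tree: B1–B2, B2–B3, B3–B4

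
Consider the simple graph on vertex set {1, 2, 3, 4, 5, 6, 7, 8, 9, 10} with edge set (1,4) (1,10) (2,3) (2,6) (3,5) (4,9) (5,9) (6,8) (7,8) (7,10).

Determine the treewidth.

2

A width-2 tree decomposition is:
Bags: B1 = {6, 7, 8}  B2 = {6, 7, 10}  B3 = {1, 6, 10}  B4 = {1, 4, 6}  B5 = {4, 6, 9}  B6 = {5, 6, 9}  B7 = {3, 5, 6}  B8 = {2, 3, 6}
Tree: B1–B2, B2–B3, B3–B4, B4–B5, B5–B6, B6–B7, B7–B8
Every bag has size at most 3, so the width is 3 − 1 = 2 and tw(G) ≤ 2. Since 6–8–7–10–1–4–9–5–3–2–6 is a cycle in G, G is not acyclic. Forests are exactly the graphs of treewidth ≤ 1, so tw(G) ≥ 2. Hence tw(G) = 2 exactly.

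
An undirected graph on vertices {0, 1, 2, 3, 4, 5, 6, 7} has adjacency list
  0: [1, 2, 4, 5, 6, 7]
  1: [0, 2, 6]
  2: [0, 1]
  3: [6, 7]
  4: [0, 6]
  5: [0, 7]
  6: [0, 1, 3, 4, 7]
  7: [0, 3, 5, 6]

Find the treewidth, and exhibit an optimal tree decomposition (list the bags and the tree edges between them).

Treewidth 2.
One optimal decomposition is:
Bags: B1 = {0, 5, 7}  B2 = {0, 6, 7}  B3 = {0, 1, 6}  B4 = {3, 6, 7}  B5 = {0, 4, 6}  B6 = {0, 1, 2}
Tree: B1–B2, B2–B3, B2–B4, B2–B5, B3–B6

Each bag holds 3 vertices, so the decomposition has width 2, which upper-bounds the treewidth. On the other hand G contains the 3-clique {0, 1, 2}. A clique must lie in a single bag of any decomposition, so no decomposition can have width below 2. Therefore the treewidth is 2.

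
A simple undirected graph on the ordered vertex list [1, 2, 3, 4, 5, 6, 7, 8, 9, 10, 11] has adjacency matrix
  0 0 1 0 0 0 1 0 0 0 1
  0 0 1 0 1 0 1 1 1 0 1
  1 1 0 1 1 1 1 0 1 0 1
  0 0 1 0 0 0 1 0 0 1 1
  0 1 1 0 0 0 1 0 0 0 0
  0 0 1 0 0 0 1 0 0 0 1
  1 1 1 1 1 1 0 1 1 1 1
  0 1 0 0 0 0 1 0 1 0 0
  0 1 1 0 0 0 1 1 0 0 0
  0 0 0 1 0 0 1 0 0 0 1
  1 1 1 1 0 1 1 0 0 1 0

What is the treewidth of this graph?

A width-3 tree decomposition is:
Bags: B1 = {2, 3, 7, 11}  B2 = {2, 3, 7, 9}  B3 = {2, 7, 8, 9}  B4 = {1, 3, 7, 11}  B5 = {3, 4, 7, 11}  B6 = {2, 3, 5, 7}  B7 = {4, 7, 10, 11}  B8 = {3, 6, 7, 11}
Tree: B1–B2, B2–B3, B1–B4, B4–B5, B2–B6, B5–B7, B5–B8
Each bag holds 4 vertices, so the decomposition has width 3, which upper-bounds the treewidth. Conversely, {2, 7, 8, 9} is a clique of size 4, and the vertices of any clique must share a bag in every tree decomposition; so some bag has ≥ 4 vertices and tw(G) ≥ 3. Therefore the treewidth is 3.

3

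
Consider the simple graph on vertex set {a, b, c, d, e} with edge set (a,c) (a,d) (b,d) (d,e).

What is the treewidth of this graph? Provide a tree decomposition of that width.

Treewidth 1.
Bags: B1 = {a, d}  B2 = {a, c}  B3 = {b, d}  B4 = {d, e}
Tree: B1–B2, B1–B3, B3–B4

Each bag holds 2 vertices, so the decomposition has width 1, which upper-bounds the treewidth. Any graph with an edge has treewidth ≥ 1, and G has the edge d–a. Therefore the treewidth is 1.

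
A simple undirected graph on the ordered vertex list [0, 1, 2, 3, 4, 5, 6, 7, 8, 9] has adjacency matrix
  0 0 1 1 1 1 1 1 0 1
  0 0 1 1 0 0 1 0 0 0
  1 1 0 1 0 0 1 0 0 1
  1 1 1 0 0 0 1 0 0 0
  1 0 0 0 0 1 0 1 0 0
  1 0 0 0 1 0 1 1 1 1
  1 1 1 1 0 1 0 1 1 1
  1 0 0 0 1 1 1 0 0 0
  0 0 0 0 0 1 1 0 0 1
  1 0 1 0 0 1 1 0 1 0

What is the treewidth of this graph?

A width-3 tree decomposition is:
Bags: B1 = {0, 2, 3, 6}  B2 = {0, 2, 6, 9}  B3 = {0, 5, 6, 9}  B4 = {5, 6, 8, 9}  B5 = {0, 5, 6, 7}  B6 = {0, 4, 5, 7}  B7 = {1, 2, 3, 6}
Tree: B1–B2, B2–B3, B3–B4, B3–B5, B5–B6, B1–B7
Each bag holds 4 vertices, so the decomposition has width 3, which upper-bounds the treewidth. Conversely, {0, 4, 5, 7} is a clique of size 4, and the vertices of any clique must share a bag in every tree decomposition; so some bag has ≥ 4 vertices and tw(G) ≥ 3. Combining the bounds, tw(G) = 3.

3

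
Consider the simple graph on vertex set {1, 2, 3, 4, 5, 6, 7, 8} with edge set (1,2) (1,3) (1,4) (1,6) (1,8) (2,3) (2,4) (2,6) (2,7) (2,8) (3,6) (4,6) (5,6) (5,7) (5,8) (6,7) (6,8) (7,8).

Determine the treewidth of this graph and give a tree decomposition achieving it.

Every bag has size at most 4, so the width is 4 − 1 = 3 and tw(G) ≤ 3. For the lower bound, the 4 vertices {1, 2, 6, 8} are pairwise adjacent, and any tree decomposition puts a clique entirely inside one bag — forcing width ≥ 3. Therefore the treewidth is 3.

Treewidth 3.
One optimal decomposition is:
Bags: B1 = {1, 2, 4, 6}  B2 = {1, 2, 3, 6}  B3 = {1, 2, 6, 8}  B4 = {2, 6, 7, 8}  B5 = {5, 6, 7, 8}
Tree: B1–B2, B1–B3, B3–B4, B4–B5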